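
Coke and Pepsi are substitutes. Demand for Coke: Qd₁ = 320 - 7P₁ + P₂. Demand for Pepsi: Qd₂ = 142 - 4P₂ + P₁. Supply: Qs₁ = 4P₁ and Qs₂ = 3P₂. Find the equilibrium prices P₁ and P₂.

P₁ = 1191/38, P₂ = 941/38

Market 1: 320 - 7P₁ + P₂ = 4P₁ → 11P₁ - P₂ = 320.
Market 2: 7P₂ - P₁ = 142.
Eliminating P₂: 7×(1) + 1×(2) gives 76P₁ = 2382, so P₁ = 1191/38.
Back-substitute into (2): P₂ = (142 + 1×1191/38) / 7 = 941/38.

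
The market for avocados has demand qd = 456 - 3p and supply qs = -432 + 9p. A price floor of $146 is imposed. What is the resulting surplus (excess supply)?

Equilibrium price would be p* = 74, so the floor at 146 binds.
At p = 146: qd = 18, qs = 882.
Surplus = 882 − 18 = 864.

Surplus = 864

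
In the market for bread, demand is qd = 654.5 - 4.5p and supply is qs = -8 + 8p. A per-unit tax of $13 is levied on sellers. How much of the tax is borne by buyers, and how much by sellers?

Buyers bear $8.32, sellers bear $4.68

Pre-tax equilibrium: p* = 53, q* = 416.
Tax on sellers shifts supply to qs = -8 + 8(p − 13) = -112 + 8p.
654.5 - 4.5p = -112 + 8p gives buyer price pb = 61.32; sellers receive ps = 61.32 − 13 = 48.32.
New quantity: q = 654.5 − 4.5(61.32) = 378.56.
Buyer burden = 61.32 − 53 = 8.32; seller burden = 53 − 48.32 = 4.68.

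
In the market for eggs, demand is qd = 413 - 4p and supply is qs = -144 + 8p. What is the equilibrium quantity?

Set qd = qs: 413 - 4p = -144 + 8p.
557 = 12p, so p* = 557/12.
q* = 413 − 4(557/12) = 682/3.

q* = 682/3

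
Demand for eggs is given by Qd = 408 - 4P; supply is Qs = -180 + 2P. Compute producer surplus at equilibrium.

Equilibrium: 408 - 4P = -180 + 2P gives P* = 98, Q* = 16.
Supply starts at P = 90 (where Qs = 0).
PS = ½(98 − 90)(16) = 64.

Producer surplus = 64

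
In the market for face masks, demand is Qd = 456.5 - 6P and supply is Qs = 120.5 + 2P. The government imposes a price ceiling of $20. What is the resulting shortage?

Shortage = 176

Equilibrium price would be P* = 42, so the ceiling at 20 binds.
At P = 20: Qd = 456.5 − 6(20) = 336.5, Qs = 120.5 + 2(20) = 160.5.
Shortage = 336.5 − 160.5 = 176.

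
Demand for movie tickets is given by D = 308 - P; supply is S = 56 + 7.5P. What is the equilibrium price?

P* = 504/17

Set D = S: 308 - P = 56 + 7.5P.
252 = 8.5P, so P* = 504/17.
Q* = 308 − 1(504/17) = 4732/17.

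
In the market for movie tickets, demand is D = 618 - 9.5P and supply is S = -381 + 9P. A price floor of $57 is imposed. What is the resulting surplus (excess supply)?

Surplus = 55.5

Equilibrium price would be P* = 54, so the floor at 57 binds.
At P = 57: D = 76.5, S = 132.
Surplus = 132 − 76.5 = 55.5.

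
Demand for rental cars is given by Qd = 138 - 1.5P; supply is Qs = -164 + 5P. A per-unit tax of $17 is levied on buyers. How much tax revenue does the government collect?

Tax revenue = 10761/13

Pre-tax equilibrium: P* = 604/13, Q* = 888/13.
Tax on buyers shifts demand to Qd = 138 − 1.5(P + 17) = 112.5 - 1.5P.
112.5 - 1.5P = -164 + 5P gives seller price Ps = 553/13; buyers pay Pb = 553/13 + 17 = 774/13.
New quantity: Q = 138 − 1.5(774/13) = 633/13.
Revenue = 17 × 633/13 = 10761/13.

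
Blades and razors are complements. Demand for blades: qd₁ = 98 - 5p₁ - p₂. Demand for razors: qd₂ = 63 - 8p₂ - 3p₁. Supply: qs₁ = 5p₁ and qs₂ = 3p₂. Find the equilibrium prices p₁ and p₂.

Market 1: 98 - 5p₁ - p₂ = 5p₁ → 10p₁ + p₂ = 98.
Market 2: 11p₂ + 3p₁ = 63.
Eliminating p₂: 11×(1) − 1×(2) gives 107p₁ = 1015, so p₁ = 1015/107.
Back-substitute into (2): p₂ = (63 − 3×1015/107) / 11 = 336/107.

p₁ = 1015/107, p₂ = 336/107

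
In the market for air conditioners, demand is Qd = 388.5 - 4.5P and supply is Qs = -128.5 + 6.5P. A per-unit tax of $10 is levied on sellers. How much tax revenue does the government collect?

Pre-tax equilibrium: P* = 47, Q* = 177.
Tax on sellers shifts supply to Qs = -128.5 + 6.5(P − 10) = -193.5 + 6.5P.
388.5 - 4.5P = -193.5 + 6.5P gives buyer price Pb = 582/11; sellers receive Ps = 582/11 − 10 = 472/11.
New quantity: Q = 388.5 − 4.5(582/11) = 3309/22.
Revenue = 10 × 3309/22 = 16545/11.

Tax revenue = 16545/11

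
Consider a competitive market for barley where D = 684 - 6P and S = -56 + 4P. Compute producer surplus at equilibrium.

Equilibrium: 684 - 6P = -56 + 4P gives P* = 74, Q* = 240.
Supply starts at P = 14 (where S = 0).
PS = ½(74 − 14)(240) = 7200.

Producer surplus = 7200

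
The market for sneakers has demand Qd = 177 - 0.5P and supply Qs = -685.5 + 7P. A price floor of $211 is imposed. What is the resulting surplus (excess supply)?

Equilibrium price would be P* = 115, so the floor at 211 binds.
At P = 211: Qd = 71.5, Qs = 791.5.
Surplus = 791.5 − 71.5 = 720.

Surplus = 720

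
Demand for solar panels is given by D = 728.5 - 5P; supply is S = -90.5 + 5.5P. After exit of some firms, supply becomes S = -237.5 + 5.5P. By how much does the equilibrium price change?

ΔP = 14

Original equilibrium: P* = 78, Q* = 338.5.
New equilibrium: 728.5 - 5P = -237.5 + 5.5P, so 966 = 10.5P and P' = 92; Q' = 728.5 − 5(92) = 268.5.
Change in price: 92 − 78 = 14.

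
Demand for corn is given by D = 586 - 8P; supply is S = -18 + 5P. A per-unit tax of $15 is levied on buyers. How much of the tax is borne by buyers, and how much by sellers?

Buyers bear 75/13, sellers bear 120/13

Pre-tax equilibrium: P* = 604/13, Q* = 2786/13.
Tax on buyers shifts demand to D = 586 − 8(P + 15) = 466 - 8P.
466 - 8P = -18 + 5P gives seller price Ps = 484/13; buyers pay Pb = 484/13 + 15 = 679/13.
New quantity: Q = 586 − 8(679/13) = 2186/13.
Buyer burden = 679/13 − 604/13 = 75/13; seller burden = 604/13 − 484/13 = 120/13.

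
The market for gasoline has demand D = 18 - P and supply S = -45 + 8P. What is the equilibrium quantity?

Q* = 11

Set D = S: 18 - P = -45 + 8P.
63 = 9P, so P* = 7.
Q* = 18 − 1(7) = 11.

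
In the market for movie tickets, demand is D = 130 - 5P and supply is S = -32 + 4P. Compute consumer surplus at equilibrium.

Consumer surplus = 160

Equilibrium: 130 - 5P = -32 + 4P gives P* = 18, Q* = 40.
Demand choke price (D = 0): P = 26.
CS = ½(26 − 18)(40) = 160.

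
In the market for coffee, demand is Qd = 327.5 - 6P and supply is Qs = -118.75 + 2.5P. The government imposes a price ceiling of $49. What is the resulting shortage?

Equilibrium price would be P* = 52.5, so the ceiling at 49 binds.
At P = 49: Qd = 327.5 − 6(49) = 33.5, Qs = -118.75 + 2.5(49) = 3.75.
Shortage = 33.5 − 3.75 = 29.75.

Shortage = 29.75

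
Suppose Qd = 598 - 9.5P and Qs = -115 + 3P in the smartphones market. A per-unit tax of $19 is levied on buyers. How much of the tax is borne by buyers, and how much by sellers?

Buyers bear $4.56, sellers bear $14.44

Pre-tax equilibrium: P* = 57.04, Q* = 56.12.
Tax on buyers shifts demand to Qd = 598 − 9.5(P + 19) = 417.5 - 9.5P.
417.5 - 9.5P = -115 + 3P gives seller price Ps = 42.6; buyers pay Pb = 42.6 + 19 = 61.6.
New quantity: Q = 598 − 9.5(61.6) = 12.8.
Buyer burden = 61.6 − 57.04 = 4.56; seller burden = 57.04 − 42.6 = 14.44.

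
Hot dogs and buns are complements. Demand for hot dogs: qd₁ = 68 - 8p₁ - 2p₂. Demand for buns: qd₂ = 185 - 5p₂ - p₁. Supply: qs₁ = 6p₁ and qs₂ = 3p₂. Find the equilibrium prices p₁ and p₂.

p₁ = 87/55, p₂ = 1261/55

Market 1: 68 - 8p₁ - 2p₂ = 6p₁ → 14p₁ + 2p₂ = 68.
Market 2: 8p₂ + p₁ = 185.
Eliminating p₂: 8×(1) − 2×(2) gives 110p₁ = 174, so p₁ = 87/55.
Back-substitute into (2): p₂ = (185 − 1×87/55) / 8 = 1261/55.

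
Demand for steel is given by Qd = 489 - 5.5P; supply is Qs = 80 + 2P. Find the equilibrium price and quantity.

Set Qd = Qs: 489 - 5.5P = 80 + 2P.
409 = 7.5P, so P* = 818/15.
Q* = 489 − 5.5(818/15) = 2836/15.

P* = 818/15, Q* = 2836/15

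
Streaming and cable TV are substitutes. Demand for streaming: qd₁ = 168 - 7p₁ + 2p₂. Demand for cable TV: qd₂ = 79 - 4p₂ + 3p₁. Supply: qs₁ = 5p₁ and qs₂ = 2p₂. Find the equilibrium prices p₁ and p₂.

Market 1: 168 - 7p₁ + 2p₂ = 5p₁ → 12p₁ - 2p₂ = 168.
Market 2: 6p₂ - 3p₁ = 79.
Eliminating p₂: 6×(1) + 2×(2) gives 66p₁ = 1166, so p₁ = 53/3.
Back-substitute into (2): p₂ = (79 + 3×53/3) / 6 = 22.

p₁ = 53/3, p₂ = 22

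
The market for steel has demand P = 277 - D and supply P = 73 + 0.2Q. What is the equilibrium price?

Set the two price expressions equal: 277 - Q = 73 + 0.2Q.
204 = 1.2Q, so Q* = 170.
P* = 277 − (1)(170) = 107.

P* = 107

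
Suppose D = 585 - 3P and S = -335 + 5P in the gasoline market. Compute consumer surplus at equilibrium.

Consumer surplus = 9600

Equilibrium: 585 - 3P = -335 + 5P gives P* = 115, Q* = 240.
Demand choke price (D = 0): P = 195.
CS = ½(195 − 115)(240) = 9600.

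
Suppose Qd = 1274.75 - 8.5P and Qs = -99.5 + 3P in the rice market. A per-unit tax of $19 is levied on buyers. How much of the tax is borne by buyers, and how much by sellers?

Pre-tax equilibrium: P* = 119.5, Q* = 259.
Tax on buyers shifts demand to Qd = 1274.75 − 8.5(P + 19) = 1113.25 - 8.5P.
1113.25 - 8.5P = -99.5 + 3P gives seller price Ps = 4851/46; buyers pay Pb = 4851/46 + 19 = 5725/46.
New quantity: Q = 1274.75 − 8.5(5725/46) = 4988/23.
Buyer burden = 5725/46 − 119.5 = 114/23; seller burden = 119.5 − 4851/46 = 323/23.

Buyers bear 114/23, sellers bear 323/23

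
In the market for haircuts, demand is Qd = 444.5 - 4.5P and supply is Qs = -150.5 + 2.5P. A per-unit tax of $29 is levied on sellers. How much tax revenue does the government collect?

Pre-tax equilibrium: P* = 85, Q* = 62.
Tax on sellers shifts supply to Qs = -150.5 + 2.5(P − 29) = -223 + 2.5P.
444.5 - 4.5P = -223 + 2.5P gives buyer price Pb = 1335/14; sellers receive Ps = 1335/14 − 29 = 929/14.
New quantity: Q = 444.5 − 4.5(1335/14) = 431/28.
Revenue = 29 × 431/28 = 12499/28.

Tax revenue = 12499/28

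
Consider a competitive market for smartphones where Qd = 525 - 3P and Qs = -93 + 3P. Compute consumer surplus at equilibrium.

Consumer surplus = 7776

Equilibrium: 525 - 3P = -93 + 3P gives P* = 103, Q* = 216.
Demand choke price (Qd = 0): P = 175.
CS = ½(175 − 103)(216) = 7776.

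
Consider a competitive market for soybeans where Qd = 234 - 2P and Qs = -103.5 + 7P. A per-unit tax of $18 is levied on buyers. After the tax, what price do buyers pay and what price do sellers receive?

Buyers pay $51.5, sellers receive $33.5

Pre-tax equilibrium: P* = 37.5, Q* = 159.
Tax on buyers shifts demand to Qd = 234 − 2(P + 18) = 198 - 2P.
198 - 2P = -103.5 + 7P gives seller price Ps = 33.5; buyers pay Pb = 33.5 + 18 = 51.5.
New quantity: Q = 234 − 2(51.5) = 131.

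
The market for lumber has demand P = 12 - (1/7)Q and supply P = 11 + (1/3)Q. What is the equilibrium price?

P* = 11.7

Set the two price expressions equal: 12 - (1/7)Q = 11 + (1/3)Q.
1 = (10/21)Q, so Q* = 2.1.
P* = 12 − (1/7)(2.1) = 11.7.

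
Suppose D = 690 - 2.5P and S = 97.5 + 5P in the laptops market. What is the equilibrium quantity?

Set D = S: 690 - 2.5P = 97.5 + 5P.
592.5 = 7.5P, so P* = 79.
Q* = 690 − 2.5(79) = 492.5.

Q* = 492.5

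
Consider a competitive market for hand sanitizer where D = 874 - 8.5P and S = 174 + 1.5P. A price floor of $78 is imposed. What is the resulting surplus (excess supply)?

Surplus = 80

Equilibrium price would be P* = 70, so the floor at 78 binds.
At P = 78: D = 211, S = 291.
Surplus = 291 − 211 = 80.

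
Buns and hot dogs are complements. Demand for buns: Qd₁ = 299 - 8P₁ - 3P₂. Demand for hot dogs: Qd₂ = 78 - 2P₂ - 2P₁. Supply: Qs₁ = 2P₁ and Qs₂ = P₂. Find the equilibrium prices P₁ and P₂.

Market 1: 299 - 8P₁ - 3P₂ = 2P₁ → 10P₁ + 3P₂ = 299.
Market 2: 3P₂ + 2P₁ = 78.
Eliminating P₂: 3×(1) − 3×(2) gives 24P₁ = 663, so P₁ = 27.625.
Back-substitute into (2): P₂ = (78 − 2×27.625) / 3 = 91/12.

P₁ = 27.625, P₂ = 91/12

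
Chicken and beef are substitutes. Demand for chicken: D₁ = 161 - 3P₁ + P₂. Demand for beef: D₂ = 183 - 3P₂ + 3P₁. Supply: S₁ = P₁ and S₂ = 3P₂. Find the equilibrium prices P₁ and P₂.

P₁ = 383/7, P₂ = 405/7

Market 1: 161 - 3P₁ + P₂ = P₁ → 4P₁ - P₂ = 161.
Market 2: 6P₂ - 3P₁ = 183.
Eliminating P₂: 6×(1) + 1×(2) gives 21P₁ = 1149, so P₁ = 383/7.
Back-substitute into (2): P₂ = (183 + 3×383/7) / 6 = 405/7.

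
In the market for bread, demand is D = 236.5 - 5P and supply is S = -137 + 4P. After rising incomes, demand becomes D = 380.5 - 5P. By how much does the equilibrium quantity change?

ΔQ = 64

Original equilibrium: P* = 41.5, Q* = 29.
New equilibrium: 380.5 - 5P = -137 + 4P, so 517.5 = 9P and P' = 57.5; Q' = 380.5 − 5(57.5) = 93.
Change in quantity: 93 − 29 = 64.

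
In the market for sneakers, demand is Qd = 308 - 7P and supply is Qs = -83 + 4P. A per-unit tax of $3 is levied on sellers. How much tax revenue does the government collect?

Tax revenue = 1701/11

Pre-tax equilibrium: P* = 391/11, Q* = 651/11.
Tax on sellers shifts supply to Qs = -83 + 4(P − 3) = -95 + 4P.
308 - 7P = -95 + 4P gives buyer price Pb = 403/11; sellers receive Ps = 403/11 − 3 = 370/11.
New quantity: Q = 308 − 7(403/11) = 567/11.
Revenue = 3 × 567/11 = 1701/11.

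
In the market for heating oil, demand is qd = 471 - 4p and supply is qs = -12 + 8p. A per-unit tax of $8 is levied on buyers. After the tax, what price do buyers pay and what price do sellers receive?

Buyers pay 547/12, sellers receive 451/12

Pre-tax equilibrium: p* = 40.25, q* = 310.
Tax on buyers shifts demand to qd = 471 − 4(p + 8) = 439 - 4p.
439 - 4p = -12 + 8p gives seller price ps = 451/12; buyers pay pb = 451/12 + 8 = 547/12.
New quantity: q = 471 − 4(547/12) = 866/3.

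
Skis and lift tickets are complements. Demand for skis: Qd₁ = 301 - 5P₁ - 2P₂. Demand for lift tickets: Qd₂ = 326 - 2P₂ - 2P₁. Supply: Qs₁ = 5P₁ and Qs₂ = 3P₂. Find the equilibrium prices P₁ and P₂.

P₁ = 853/46, P₂ = 1329/23

Market 1: 301 - 5P₁ - 2P₂ = 5P₁ → 10P₁ + 2P₂ = 301.
Market 2: 5P₂ + 2P₁ = 326.
Eliminating P₂: 5×(1) − 2×(2) gives 46P₁ = 853, so P₁ = 853/46.
Back-substitute into (2): P₂ = (326 − 2×853/46) / 5 = 1329/23.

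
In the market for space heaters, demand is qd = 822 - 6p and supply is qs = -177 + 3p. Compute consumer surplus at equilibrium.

Consumer surplus = 2028

Equilibrium: 822 - 6p = -177 + 3p gives p* = 111, q* = 156.
Demand choke price (qd = 0): p = 137.
CS = ½(137 − 111)(156) = 2028.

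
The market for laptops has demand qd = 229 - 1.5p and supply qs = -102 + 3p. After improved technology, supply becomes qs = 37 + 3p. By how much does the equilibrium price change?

Δp = -278/9

Original equilibrium: p* = 662/9, q* = 356/3.
New equilibrium: 229 - 1.5p = 37 + 3p, so 192 = 4.5p and p' = 128/3; q' = 229 − 1.5(128/3) = 165.
Change in price: 128/3 − 662/9 = -278/9.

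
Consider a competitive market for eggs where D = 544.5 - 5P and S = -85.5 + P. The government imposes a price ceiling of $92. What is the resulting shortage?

Shortage = 78

Equilibrium price would be P* = 105, so the ceiling at 92 binds.
At P = 92: D = 544.5 − 5(92) = 84.5, S = -85.5 + 1(92) = 6.5.
Shortage = 84.5 − 6.5 = 78.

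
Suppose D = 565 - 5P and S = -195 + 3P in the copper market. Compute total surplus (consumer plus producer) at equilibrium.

Total surplus = 2160

Equilibrium: 565 - 5P = -195 + 3P gives P* = 95, Q* = 90.
Demand choke price: P = 113; supply starts at P = 65.
CS = ½(113 − 95)(90) = 810; PS = ½(95 − 65)(90) = 1350.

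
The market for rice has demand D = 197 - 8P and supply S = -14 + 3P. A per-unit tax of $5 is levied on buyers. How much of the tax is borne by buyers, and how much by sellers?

Buyers bear 15/11, sellers bear 40/11

Pre-tax equilibrium: P* = 211/11, Q* = 479/11.
Tax on buyers shifts demand to D = 197 − 8(P + 5) = 157 - 8P.
157 - 8P = -14 + 3P gives seller price Ps = 171/11; buyers pay Pb = 171/11 + 5 = 226/11.
New quantity: Q = 197 − 8(226/11) = 359/11.
Buyer burden = 226/11 − 211/11 = 15/11; seller burden = 211/11 − 171/11 = 40/11.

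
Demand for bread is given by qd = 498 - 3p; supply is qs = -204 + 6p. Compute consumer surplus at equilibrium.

Equilibrium: 498 - 3p = -204 + 6p gives p* = 78, q* = 264.
Demand choke price (qd = 0): p = 166.
CS = ½(166 − 78)(264) = 11616.

Consumer surplus = 11616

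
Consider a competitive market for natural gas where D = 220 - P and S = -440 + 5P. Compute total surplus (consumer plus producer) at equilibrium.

Total surplus = 7260

Equilibrium: 220 - P = -440 + 5P gives P* = 110, Q* = 110.
Demand choke price: P = 220; supply starts at P = 88.
CS = ½(220 − 110)(110) = 6050; PS = ½(110 − 88)(110) = 1210.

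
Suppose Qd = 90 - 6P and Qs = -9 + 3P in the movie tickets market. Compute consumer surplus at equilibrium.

Equilibrium: 90 - 6P = -9 + 3P gives P* = 11, Q* = 24.
Demand choke price (Qd = 0): P = 15.
CS = ½(15 − 11)(24) = 48.

Consumer surplus = 48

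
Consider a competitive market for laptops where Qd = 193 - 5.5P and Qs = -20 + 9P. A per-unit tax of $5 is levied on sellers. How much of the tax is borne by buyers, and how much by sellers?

Pre-tax equilibrium: P* = 426/29, Q* = 3254/29.
Tax on sellers shifts supply to Qs = -20 + 9(P − 5) = -65 + 9P.
193 - 5.5P = -65 + 9P gives buyer price Pb = 516/29; sellers receive Ps = 516/29 − 5 = 371/29.
New quantity: Q = 193 − 5.5(516/29) = 2759/29.
Buyer burden = 516/29 − 426/29 = 90/29; seller burden = 426/29 − 371/29 = 55/29.

Buyers bear 90/29, sellers bear 55/29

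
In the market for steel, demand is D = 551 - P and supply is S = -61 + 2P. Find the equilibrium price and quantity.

Set D = S: 551 - P = -61 + 2P.
612 = 3P, so P* = 204.
Q* = 551 − 1(204) = 347.

P* = 204, Q* = 347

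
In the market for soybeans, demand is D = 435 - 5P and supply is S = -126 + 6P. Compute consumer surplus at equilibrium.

Consumer surplus = 3240

Equilibrium: 435 - 5P = -126 + 6P gives P* = 51, Q* = 180.
Demand choke price (D = 0): P = 87.
CS = ½(87 − 51)(180) = 3240.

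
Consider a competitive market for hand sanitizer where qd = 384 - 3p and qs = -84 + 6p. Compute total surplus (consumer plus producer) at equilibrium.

Equilibrium: 384 - 3p = -84 + 6p gives p* = 52, q* = 228.
Demand choke price: p = 128; supply starts at p = 14.
CS = ½(128 − 52)(228) = 8664; PS = ½(52 − 14)(228) = 4332.

Total surplus = 12996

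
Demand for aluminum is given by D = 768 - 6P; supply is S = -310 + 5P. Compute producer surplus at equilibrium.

Equilibrium: 768 - 6P = -310 + 5P gives P* = 98, Q* = 180.
Supply starts at P = 62 (where S = 0).
PS = ½(98 − 62)(180) = 3240.

Producer surplus = 3240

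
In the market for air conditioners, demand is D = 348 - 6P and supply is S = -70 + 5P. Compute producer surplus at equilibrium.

Producer surplus = 1440

Equilibrium: 348 - 6P = -70 + 5P gives P* = 38, Q* = 120.
Supply starts at P = 14 (where S = 0).
PS = ½(38 − 14)(120) = 1440.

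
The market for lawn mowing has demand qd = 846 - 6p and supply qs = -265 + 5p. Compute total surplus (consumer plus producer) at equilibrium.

Equilibrium: 846 - 6p = -265 + 5p gives p* = 101, q* = 240.
Demand choke price: p = 141; supply starts at p = 53.
CS = ½(141 − 101)(240) = 4800; PS = ½(101 − 53)(240) = 5760.

Total surplus = 10560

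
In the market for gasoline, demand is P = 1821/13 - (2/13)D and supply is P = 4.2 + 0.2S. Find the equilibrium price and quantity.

Set the two price expressions equal: 1821/13 - (2/13)Q = 4.2 + 0.2Q.
8832/65 = (23/65)Q, so Q* = 384.
P* = 1821/13 − (2/13)(384) = 81.

P* = 81, Q* = 384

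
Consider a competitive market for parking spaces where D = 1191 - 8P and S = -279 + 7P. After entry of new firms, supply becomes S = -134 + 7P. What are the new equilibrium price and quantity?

Original equilibrium: P* = 98, Q* = 407.
New equilibrium: 1191 - 8P = -134 + 7P, so 1325 = 15P and P' = 265/3; Q' = 1191 − 8(265/3) = 1453/3.

P' = 265/3, Q' = 1453/3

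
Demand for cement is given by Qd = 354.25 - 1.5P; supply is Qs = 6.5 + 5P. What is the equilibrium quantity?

Set Qd = Qs: 354.25 - 1.5P = 6.5 + 5P.
347.75 = 6.5P, so P* = 53.5.
Q* = 354.25 − 1.5(53.5) = 274.

Q* = 274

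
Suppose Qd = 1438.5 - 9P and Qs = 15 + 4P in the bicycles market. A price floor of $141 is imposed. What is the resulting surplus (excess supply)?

Surplus = 409.5

Equilibrium price would be P* = 109.5, so the floor at 141 binds.
At P = 141: Qd = 169.5, Qs = 579.
Surplus = 579 − 169.5 = 409.5.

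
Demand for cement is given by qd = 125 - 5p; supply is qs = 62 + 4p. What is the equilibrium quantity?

q* = 90

Set qd = qs: 125 - 5p = 62 + 4p.
63 = 9p, so p* = 7.
q* = 125 − 5(7) = 90.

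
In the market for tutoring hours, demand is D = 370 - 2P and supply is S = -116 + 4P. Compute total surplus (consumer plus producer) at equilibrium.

Total surplus = 16224

Equilibrium: 370 - 2P = -116 + 4P gives P* = 81, Q* = 208.
Demand choke price: P = 185; supply starts at P = 29.
CS = ½(185 − 81)(208) = 10816; PS = ½(81 − 29)(208) = 5408.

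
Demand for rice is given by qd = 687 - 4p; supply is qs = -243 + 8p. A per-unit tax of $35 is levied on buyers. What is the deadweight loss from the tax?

Pre-tax equilibrium: p* = 77.5, q* = 377.
Tax on buyers shifts demand to qd = 687 − 4(p + 35) = 547 - 4p.
547 - 4p = -243 + 8p gives seller price ps = 395/6; buyers pay pb = 395/6 + 35 = 605/6.
New quantity: q = 687 − 4(605/6) = 851/3.
DWL = ½ × 35 × (377 − 851/3) = 4900/3.

Deadweight loss = 4900/3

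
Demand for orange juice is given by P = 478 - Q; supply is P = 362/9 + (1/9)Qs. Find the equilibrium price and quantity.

Set the two price expressions equal: 478 - Q = 362/9 + (1/9)Q.
3940/9 = (10/9)Q, so Q* = 394.
P* = 478 − (1)(394) = 84.

P* = 84, Q* = 394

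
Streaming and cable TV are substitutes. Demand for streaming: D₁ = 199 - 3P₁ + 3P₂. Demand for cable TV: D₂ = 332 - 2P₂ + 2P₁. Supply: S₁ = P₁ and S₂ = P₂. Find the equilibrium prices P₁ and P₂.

Market 1: 199 - 3P₁ + 3P₂ = P₁ → 4P₁ - 3P₂ = 199.
Market 2: 3P₂ - 2P₁ = 332.
Eliminating P₂: 3×(1) + 3×(2) gives 6P₁ = 1593, so P₁ = 265.5.
Back-substitute into (2): P₂ = (332 + 2×265.5) / 3 = 863/3.

P₁ = 265.5, P₂ = 863/3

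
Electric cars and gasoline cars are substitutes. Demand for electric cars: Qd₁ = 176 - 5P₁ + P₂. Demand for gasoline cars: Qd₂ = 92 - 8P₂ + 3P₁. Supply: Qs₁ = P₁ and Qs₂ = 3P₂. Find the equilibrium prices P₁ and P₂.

Market 1: 176 - 5P₁ + P₂ = P₁ → 6P₁ - P₂ = 176.
Market 2: 11P₂ - 3P₁ = 92.
Eliminating P₂: 11×(1) + 1×(2) gives 63P₁ = 2028, so P₁ = 676/21.
Back-substitute into (2): P₂ = (92 + 3×676/21) / 11 = 120/7.

P₁ = 676/21, P₂ = 120/7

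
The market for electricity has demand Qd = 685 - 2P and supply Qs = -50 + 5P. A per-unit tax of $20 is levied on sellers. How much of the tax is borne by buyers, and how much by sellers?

Pre-tax equilibrium: P* = 105, Q* = 475.
Tax on sellers shifts supply to Qs = -50 + 5(P − 20) = -150 + 5P.
685 - 2P = -150 + 5P gives buyer price Pb = 835/7; sellers receive Ps = 835/7 − 20 = 695/7.
New quantity: Q = 685 − 2(835/7) = 3125/7.
Buyer burden = 835/7 − 105 = 100/7; seller burden = 105 − 695/7 = 40/7.

Buyers bear 100/7, sellers bear 40/7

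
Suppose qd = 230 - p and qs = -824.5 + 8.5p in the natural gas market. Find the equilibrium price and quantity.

Set qd = qs: 230 - p = -824.5 + 8.5p.
1054.5 = 9.5p, so p* = 111.
q* = 230 − 1(111) = 119.

p* = 111, q* = 119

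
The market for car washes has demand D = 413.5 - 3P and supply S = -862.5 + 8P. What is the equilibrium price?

Set D = S: 413.5 - 3P = -862.5 + 8P.
1276 = 11P, so P* = 116.
Q* = 413.5 − 3(116) = 65.5.

P* = 116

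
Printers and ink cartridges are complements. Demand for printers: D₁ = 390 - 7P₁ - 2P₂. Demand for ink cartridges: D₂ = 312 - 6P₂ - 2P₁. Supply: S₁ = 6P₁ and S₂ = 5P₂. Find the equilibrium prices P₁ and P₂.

Market 1: 390 - 7P₁ - 2P₂ = 6P₁ → 13P₁ + 2P₂ = 390.
Market 2: 11P₂ + 2P₁ = 312.
Eliminating P₂: 11×(1) − 2×(2) gives 139P₁ = 3666, so P₁ = 3666/139.
Back-substitute into (2): P₂ = (312 − 2×3666/139) / 11 = 3276/139.

P₁ = 3666/139, P₂ = 3276/139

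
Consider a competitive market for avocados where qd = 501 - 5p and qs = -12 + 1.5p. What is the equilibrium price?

Set qd = qs: 501 - 5p = -12 + 1.5p.
513 = 6.5p, so p* = 1026/13.
q* = 501 − 5(1026/13) = 1383/13.

p* = 1026/13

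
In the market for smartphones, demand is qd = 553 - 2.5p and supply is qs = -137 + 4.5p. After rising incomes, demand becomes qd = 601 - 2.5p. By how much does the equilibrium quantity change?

Δq = 216/7

Original equilibrium: p* = 690/7, q* = 2146/7.
New equilibrium: 601 - 2.5p = -137 + 4.5p, so 738 = 7p and p' = 738/7; q' = 601 − 2.5(738/7) = 2362/7.
Change in quantity: 2362/7 − 2146/7 = 216/7.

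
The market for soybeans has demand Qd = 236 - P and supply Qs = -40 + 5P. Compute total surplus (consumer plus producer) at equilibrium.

Total surplus = 21660

Equilibrium: 236 - P = -40 + 5P gives P* = 46, Q* = 190.
Demand choke price: P = 236; supply starts at P = 8.
CS = ½(236 − 46)(190) = 18050; PS = ½(46 − 8)(190) = 3610.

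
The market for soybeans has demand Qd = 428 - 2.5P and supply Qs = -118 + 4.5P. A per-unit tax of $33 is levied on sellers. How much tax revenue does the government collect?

Tax revenue = 166287/28

Pre-tax equilibrium: P* = 78, Q* = 233.
Tax on sellers shifts supply to Qs = -118 + 4.5(P − 33) = -266.5 + 4.5P.
428 - 2.5P = -266.5 + 4.5P gives buyer price Pb = 1389/14; sellers receive Ps = 1389/14 − 33 = 927/14.
New quantity: Q = 428 − 2.5(1389/14) = 5039/28.
Revenue = 33 × 5039/28 = 166287/28.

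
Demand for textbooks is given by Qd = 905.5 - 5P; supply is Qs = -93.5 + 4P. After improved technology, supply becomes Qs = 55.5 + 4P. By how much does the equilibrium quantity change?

Original equilibrium: P* = 111, Q* = 350.5.
New equilibrium: 905.5 - 5P = 55.5 + 4P, so 850 = 9P and P' = 850/9; Q' = 905.5 − 5(850/9) = 7799/18.
Change in quantity: 7799/18 − 350.5 = 745/9.

ΔQ = 745/9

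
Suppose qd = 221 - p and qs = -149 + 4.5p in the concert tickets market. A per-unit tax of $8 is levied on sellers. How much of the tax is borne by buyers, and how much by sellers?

Pre-tax equilibrium: p* = 740/11, q* = 1691/11.
Tax on sellers shifts supply to qs = -149 + 4.5(p − 8) = -185 + 4.5p.
221 - p = -185 + 4.5p gives buyer price pb = 812/11; sellers receive ps = 812/11 − 8 = 724/11.
New quantity: q = 221 − 1(812/11) = 1619/11.
Buyer burden = 812/11 − 740/11 = 72/11; seller burden = 740/11 − 724/11 = 16/11.

Buyers bear 72/11, sellers bear 16/11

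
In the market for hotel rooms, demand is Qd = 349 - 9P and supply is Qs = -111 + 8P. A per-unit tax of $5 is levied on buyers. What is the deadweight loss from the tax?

Pre-tax equilibrium: P* = 460/17, Q* = 1793/17.
Tax on buyers shifts demand to Qd = 349 − 9(P + 5) = 304 - 9P.
304 - 9P = -111 + 8P gives seller price Ps = 415/17; buyers pay Pb = 415/17 + 5 = 500/17.
New quantity: Q = 349 − 9(500/17) = 1433/17.
DWL = ½ × 5 × (1793/17 − 1433/17) = 900/17.

Deadweight loss = 900/17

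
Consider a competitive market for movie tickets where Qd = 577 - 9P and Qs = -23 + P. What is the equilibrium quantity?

Set Qd = Qs: 577 - 9P = -23 + P.
600 = 10P, so P* = 60.
Q* = 577 − 9(60) = 37.

Q* = 37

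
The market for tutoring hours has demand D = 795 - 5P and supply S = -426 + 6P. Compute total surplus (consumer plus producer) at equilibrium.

Total surplus = 10560

Equilibrium: 795 - 5P = -426 + 6P gives P* = 111, Q* = 240.
Demand choke price: P = 159; supply starts at P = 71.
CS = ½(159 − 111)(240) = 5760; PS = ½(111 − 71)(240) = 4800.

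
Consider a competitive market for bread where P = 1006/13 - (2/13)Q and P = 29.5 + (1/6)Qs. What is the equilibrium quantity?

Set the two price expressions equal: 1006/13 - (2/13)Q = 29.5 + (1/6)Q.
1245/26 = (25/78)Q, so Q* = 149.4.
P* = 1006/13 − (2/13)(149.4) = 54.4.

Q* = 149.4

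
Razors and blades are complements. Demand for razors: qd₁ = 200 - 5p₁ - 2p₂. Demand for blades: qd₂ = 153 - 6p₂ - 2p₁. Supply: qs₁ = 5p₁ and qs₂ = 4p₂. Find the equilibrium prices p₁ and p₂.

p₁ = 847/48, p₂ = 565/48

Market 1: 200 - 5p₁ - 2p₂ = 5p₁ → 10p₁ + 2p₂ = 200.
Market 2: 10p₂ + 2p₁ = 153.
Eliminating p₂: 10×(1) − 2×(2) gives 96p₁ = 1694, so p₁ = 847/48.
Back-substitute into (2): p₂ = (153 − 2×847/48) / 10 = 565/48.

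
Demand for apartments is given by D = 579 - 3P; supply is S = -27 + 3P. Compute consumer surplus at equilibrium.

Equilibrium: 579 - 3P = -27 + 3P gives P* = 101, Q* = 276.
Demand choke price (D = 0): P = 193.
CS = ½(193 − 101)(276) = 12696.

Consumer surplus = 12696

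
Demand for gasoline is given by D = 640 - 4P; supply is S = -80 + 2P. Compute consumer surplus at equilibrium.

Consumer surplus = 3200

Equilibrium: 640 - 4P = -80 + 2P gives P* = 120, Q* = 160.
Demand choke price (D = 0): P = 160.
CS = ½(160 − 120)(160) = 3200.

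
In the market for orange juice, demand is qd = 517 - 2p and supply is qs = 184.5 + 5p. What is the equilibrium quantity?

Set qd = qs: 517 - 2p = 184.5 + 5p.
332.5 = 7p, so p* = 47.5.
q* = 517 − 2(47.5) = 422.

q* = 422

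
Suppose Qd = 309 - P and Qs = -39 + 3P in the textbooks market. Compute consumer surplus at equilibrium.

Equilibrium: 309 - P = -39 + 3P gives P* = 87, Q* = 222.
Demand choke price (Qd = 0): P = 309.
CS = ½(309 − 87)(222) = 24642.

Consumer surplus = 24642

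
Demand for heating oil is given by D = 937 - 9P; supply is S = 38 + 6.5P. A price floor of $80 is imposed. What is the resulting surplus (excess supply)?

Equilibrium price would be P* = 58, so the floor at 80 binds.
At P = 80: D = 217, S = 558.
Surplus = 558 − 217 = 341.

Surplus = 341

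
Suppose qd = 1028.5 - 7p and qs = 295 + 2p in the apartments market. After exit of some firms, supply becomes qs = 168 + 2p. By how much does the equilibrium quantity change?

Δq = -889/9

Original equilibrium: p* = 81.5, q* = 458.
New equilibrium: 1028.5 - 7p = 168 + 2p, so 860.5 = 9p and p' = 1721/18; q' = 1028.5 − 7(1721/18) = 3233/9.
Change in quantity: 3233/9 − 458 = -889/9.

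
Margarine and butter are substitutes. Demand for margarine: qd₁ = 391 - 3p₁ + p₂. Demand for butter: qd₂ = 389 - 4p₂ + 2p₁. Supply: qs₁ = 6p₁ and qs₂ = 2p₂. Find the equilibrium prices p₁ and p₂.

Market 1: 391 - 3p₁ + p₂ = 6p₁ → 9p₁ - p₂ = 391.
Market 2: 6p₂ - 2p₁ = 389.
Eliminating p₂: 6×(1) + 1×(2) gives 52p₁ = 2735, so p₁ = 2735/52.
Back-substitute into (2): p₂ = (389 + 2×2735/52) / 6 = 4283/52.

p₁ = 2735/52, p₂ = 4283/52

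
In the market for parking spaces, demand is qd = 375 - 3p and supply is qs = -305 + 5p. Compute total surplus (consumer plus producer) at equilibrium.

Equilibrium: 375 - 3p = -305 + 5p gives p* = 85, q* = 120.
Demand choke price: p = 125; supply starts at p = 61.
CS = ½(125 − 85)(120) = 2400; PS = ½(85 − 61)(120) = 1440.

Total surplus = 3840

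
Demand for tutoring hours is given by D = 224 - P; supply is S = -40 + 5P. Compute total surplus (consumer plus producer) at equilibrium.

Total surplus = 19440

Equilibrium: 224 - P = -40 + 5P gives P* = 44, Q* = 180.
Demand choke price: P = 224; supply starts at P = 8.
CS = ½(224 − 44)(180) = 16200; PS = ½(44 − 8)(180) = 3240.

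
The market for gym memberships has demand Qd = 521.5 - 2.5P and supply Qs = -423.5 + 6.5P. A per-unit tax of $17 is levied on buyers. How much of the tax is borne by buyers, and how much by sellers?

Pre-tax equilibrium: P* = 105, Q* = 259.
Tax on buyers shifts demand to Qd = 521.5 − 2.5(P + 17) = 479 - 2.5P.
479 - 2.5P = -423.5 + 6.5P gives seller price Ps = 1805/18; buyers pay Pb = 1805/18 + 17 = 2111/18.
New quantity: Q = 521.5 − 2.5(2111/18) = 8219/36.
Buyer burden = 2111/18 − 105 = 221/18; seller burden = 105 − 1805/18 = 85/18.

Buyers bear 221/18, sellers bear 85/18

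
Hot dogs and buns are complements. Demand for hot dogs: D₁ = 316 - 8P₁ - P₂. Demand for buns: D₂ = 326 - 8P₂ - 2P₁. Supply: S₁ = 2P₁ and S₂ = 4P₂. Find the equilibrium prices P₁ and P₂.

Market 1: 316 - 8P₁ - P₂ = 2P₁ → 10P₁ + P₂ = 316.
Market 2: 12P₂ + 2P₁ = 326.
Eliminating P₂: 12×(1) − 1×(2) gives 118P₁ = 3466, so P₁ = 1733/59.
Back-substitute into (2): P₂ = (326 − 2×1733/59) / 12 = 1314/59.

P₁ = 1733/59, P₂ = 1314/59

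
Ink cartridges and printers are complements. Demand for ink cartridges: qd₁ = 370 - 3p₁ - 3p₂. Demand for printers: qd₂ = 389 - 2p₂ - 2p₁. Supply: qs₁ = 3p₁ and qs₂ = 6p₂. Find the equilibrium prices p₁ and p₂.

Market 1: 370 - 3p₁ - 3p₂ = 3p₁ → 6p₁ + 3p₂ = 370.
Market 2: 8p₂ + 2p₁ = 389.
Eliminating p₂: 8×(1) − 3×(2) gives 42p₁ = 1793, so p₁ = 1793/42.
Back-substitute into (2): p₂ = (389 − 2×1793/42) / 8 = 797/21.

p₁ = 1793/42, p₂ = 797/21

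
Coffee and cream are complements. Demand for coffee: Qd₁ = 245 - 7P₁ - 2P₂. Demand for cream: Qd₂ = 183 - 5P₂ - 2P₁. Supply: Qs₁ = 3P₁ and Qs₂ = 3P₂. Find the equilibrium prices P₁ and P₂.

P₁ = 797/38, P₂ = 335/19

Market 1: 245 - 7P₁ - 2P₂ = 3P₁ → 10P₁ + 2P₂ = 245.
Market 2: 8P₂ + 2P₁ = 183.
Eliminating P₂: 8×(1) − 2×(2) gives 76P₁ = 1594, so P₁ = 797/38.
Back-substitute into (2): P₂ = (183 − 2×797/38) / 8 = 335/19.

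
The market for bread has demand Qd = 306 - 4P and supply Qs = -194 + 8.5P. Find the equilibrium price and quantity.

Set Qd = Qs: 306 - 4P = -194 + 8.5P.
500 = 12.5P, so P* = 40.
Q* = 306 − 4(40) = 146.

P* = 40, Q* = 146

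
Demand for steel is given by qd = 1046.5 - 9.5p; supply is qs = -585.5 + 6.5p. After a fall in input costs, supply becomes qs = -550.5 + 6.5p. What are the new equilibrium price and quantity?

Original equilibrium: p* = 102, q* = 77.5.
New equilibrium: 1046.5 - 9.5p = -550.5 + 6.5p, so 1597 = 16p and p' = 99.8125; q' = 1046.5 − 9.5(99.8125) = 98.28125.

p' = 99.8125, q' = 98.28125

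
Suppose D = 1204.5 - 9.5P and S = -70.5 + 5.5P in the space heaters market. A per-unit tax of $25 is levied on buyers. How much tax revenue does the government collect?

Pre-tax equilibrium: P* = 85, Q* = 397.
Tax on buyers shifts demand to D = 1204.5 − 9.5(P + 25) = 967 - 9.5P.
967 - 9.5P = -70.5 + 5.5P gives seller price Ps = 415/6; buyers pay Pb = 415/6 + 25 = 565/6.
New quantity: Q = 1204.5 − 9.5(565/6) = 3719/12.
Revenue = 25 × 3719/12 = 92975/12.

Tax revenue = 92975/12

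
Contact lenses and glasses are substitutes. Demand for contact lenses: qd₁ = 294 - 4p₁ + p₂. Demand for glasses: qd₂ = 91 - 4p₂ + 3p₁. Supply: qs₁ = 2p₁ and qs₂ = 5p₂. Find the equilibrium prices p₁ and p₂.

Market 1: 294 - 4p₁ + p₂ = 2p₁ → 6p₁ - p₂ = 294.
Market 2: 9p₂ - 3p₁ = 91.
Eliminating p₂: 9×(1) + 1×(2) gives 51p₁ = 2737, so p₁ = 161/3.
Back-substitute into (2): p₂ = (91 + 3×161/3) / 9 = 28.

p₁ = 161/3, p₂ = 28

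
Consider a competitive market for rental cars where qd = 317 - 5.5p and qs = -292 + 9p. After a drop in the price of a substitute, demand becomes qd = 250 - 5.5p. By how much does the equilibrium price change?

Original equilibrium: p* = 42, q* = 86.
New equilibrium: 250 - 5.5p = -292 + 9p, so 542 = 14.5p and p' = 1084/29; q' = 250 − 5.5(1084/29) = 1288/29.
Change in price: 1084/29 − 42 = -134/29.

Δp = -134/29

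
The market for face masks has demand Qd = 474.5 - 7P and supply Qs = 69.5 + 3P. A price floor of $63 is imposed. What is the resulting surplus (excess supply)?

Equilibrium price would be P* = 40.5, so the floor at 63 binds.
At P = 63: Qd = 33.5, Qs = 258.5.
Surplus = 258.5 − 33.5 = 225.

Surplus = 225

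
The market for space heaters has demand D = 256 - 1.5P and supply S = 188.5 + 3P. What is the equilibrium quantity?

Set D = S: 256 - 1.5P = 188.5 + 3P.
67.5 = 4.5P, so P* = 15.
Q* = 256 − 1.5(15) = 233.5.

Q* = 233.5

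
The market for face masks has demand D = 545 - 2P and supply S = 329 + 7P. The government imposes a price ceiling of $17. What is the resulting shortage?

Equilibrium price would be P* = 24, so the ceiling at 17 binds.
At P = 17: D = 545 − 2(17) = 511, S = 329 + 7(17) = 448.
Shortage = 511 − 448 = 63.

Shortage = 63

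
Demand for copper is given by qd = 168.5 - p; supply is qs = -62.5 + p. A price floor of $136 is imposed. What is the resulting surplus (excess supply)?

Surplus = 41

Equilibrium price would be p* = 115.5, so the floor at 136 binds.
At p = 136: qd = 32.5, qs = 73.5.
Surplus = 73.5 − 32.5 = 41.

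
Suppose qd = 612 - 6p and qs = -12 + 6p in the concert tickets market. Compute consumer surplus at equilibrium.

Consumer surplus = 7500

Equilibrium: 612 - 6p = -12 + 6p gives p* = 52, q* = 300.
Demand choke price (qd = 0): p = 102.
CS = ½(102 − 52)(300) = 7500.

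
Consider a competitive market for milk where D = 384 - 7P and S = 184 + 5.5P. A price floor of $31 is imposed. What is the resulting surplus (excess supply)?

Equilibrium price would be P* = 16, so the floor at 31 binds.
At P = 31: D = 167, S = 354.5.
Surplus = 354.5 − 167 = 187.5.

Surplus = 187.5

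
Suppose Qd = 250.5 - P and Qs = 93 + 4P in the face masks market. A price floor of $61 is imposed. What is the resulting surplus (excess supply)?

Surplus = 147.5

Equilibrium price would be P* = 31.5, so the floor at 61 binds.
At P = 61: Qd = 189.5, Qs = 337.
Surplus = 337 − 189.5 = 147.5.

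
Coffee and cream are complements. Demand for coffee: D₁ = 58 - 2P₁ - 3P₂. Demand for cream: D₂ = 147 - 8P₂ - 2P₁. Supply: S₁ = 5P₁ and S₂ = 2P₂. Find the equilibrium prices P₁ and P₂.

Market 1: 58 - 2P₁ - 3P₂ = 5P₁ → 7P₁ + 3P₂ = 58.
Market 2: 10P₂ + 2P₁ = 147.
Eliminating P₂: 10×(1) − 3×(2) gives 64P₁ = 139, so P₁ = 2.171875.
Back-substitute into (2): P₂ = (147 − 2×2.171875) / 10 = 14.265625.

P₁ = 2.171875, P₂ = 14.265625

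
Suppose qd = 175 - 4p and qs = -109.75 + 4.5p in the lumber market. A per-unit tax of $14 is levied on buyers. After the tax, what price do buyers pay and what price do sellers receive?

Buyers pay 1391/34, sellers receive 915/34

Pre-tax equilibrium: p* = 33.5, q* = 41.
Tax on buyers shifts demand to qd = 175 − 4(p + 14) = 119 - 4p.
119 - 4p = -109.75 + 4.5p gives seller price ps = 915/34; buyers pay pb = 915/34 + 14 = 1391/34.
New quantity: q = 175 − 4(1391/34) = 193/17.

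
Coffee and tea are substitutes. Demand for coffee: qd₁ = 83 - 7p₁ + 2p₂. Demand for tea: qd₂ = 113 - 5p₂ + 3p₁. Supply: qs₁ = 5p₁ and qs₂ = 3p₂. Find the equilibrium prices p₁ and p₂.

p₁ = 89/9, p₂ = 107/6

Market 1: 83 - 7p₁ + 2p₂ = 5p₁ → 12p₁ - 2p₂ = 83.
Market 2: 8p₂ - 3p₁ = 113.
Eliminating p₂: 8×(1) + 2×(2) gives 90p₁ = 890, so p₁ = 89/9.
Back-substitute into (2): p₂ = (113 + 3×89/9) / 8 = 107/6.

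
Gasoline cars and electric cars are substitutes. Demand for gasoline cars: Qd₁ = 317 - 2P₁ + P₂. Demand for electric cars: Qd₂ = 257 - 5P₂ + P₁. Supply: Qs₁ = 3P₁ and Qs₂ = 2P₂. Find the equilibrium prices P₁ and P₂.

P₁ = 1238/17, P₂ = 801/17

Market 1: 317 - 2P₁ + P₂ = 3P₁ → 5P₁ - P₂ = 317.
Market 2: 7P₂ - P₁ = 257.
Eliminating P₂: 7×(1) + 1×(2) gives 34P₁ = 2476, so P₁ = 1238/17.
Back-substitute into (2): P₂ = (257 + 1×1238/17) / 7 = 801/17.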